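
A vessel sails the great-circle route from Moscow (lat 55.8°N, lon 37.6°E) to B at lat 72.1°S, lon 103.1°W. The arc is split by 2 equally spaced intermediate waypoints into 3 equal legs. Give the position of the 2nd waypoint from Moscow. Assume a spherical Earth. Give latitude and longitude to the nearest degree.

≈ lat 43°S, lon 4°W

Write both endpoints as unit vectors p₁, p₂ with components (cos φ cos λ, cos φ sin λ, sin φ).
The central angle between the endpoints is δ = arccos(p₁·p₂) ≈ 2.741 rad (157.0°).
Interpolate at f = 2/3 with slerp weights a = sin((1−f)δ)/sin δ ≈ 2.029, b = sin(fδ)/sin δ ≈ 2.479.
p = a·p₁ + b·p₂ ≈ (0.731, -0.046, -0.681); φ = arcsin(p_z) ≈ -42.92°, λ = atan2(p_y, p_x) ≈ -3.62°.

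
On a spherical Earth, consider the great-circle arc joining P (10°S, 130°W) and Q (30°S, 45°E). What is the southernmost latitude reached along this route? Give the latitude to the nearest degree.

≈ 83°S

The great circle lies in the plane with unit normal n̂ = (p₁ × p₂)/|p₁ × p₂|.
Here n̂_z ≈ +0.115; the vertex latitude is φ_max = arccos|n̂_z| ≈ 83.4°.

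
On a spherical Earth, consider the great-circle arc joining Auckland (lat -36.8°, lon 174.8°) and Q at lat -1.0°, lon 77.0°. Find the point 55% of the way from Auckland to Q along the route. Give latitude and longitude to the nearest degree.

Write both endpoints as unit vectors p₁, p₂ with components (cos φ cos λ, cos φ sin λ, sin φ).
The central angle between the endpoints is δ = arccos(p₁·p₂) ≈ 1.669 rad (95.6°).
Interpolate at f = 0.55 with slerp weights a = sin((1−f)δ)/sin δ ≈ 0.686, b = sin(fδ)/sin δ ≈ 0.798.
p = a·p₁ + b·p₂ ≈ (-0.367, 0.827, -0.425); φ = arcsin(p_z) ≈ -25.13°, λ = atan2(p_y, p_x) ≈ 113.94°.

≈ lat -25°, lon 114°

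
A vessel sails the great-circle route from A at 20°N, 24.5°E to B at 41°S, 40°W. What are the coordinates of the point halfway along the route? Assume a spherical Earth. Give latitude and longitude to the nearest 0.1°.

≈ 12.3°S, 3.8°W

Write both endpoints as unit vectors p₁, p₂ with components (cos φ cos λ, cos φ sin λ, sin φ).
The central angle between the endpoints is δ = arccos(p₁·p₂) ≈ 1.490 rad (85.4°).
Interpolate at f = 1/2 with slerp weights a = sin((1−f)δ)/sin δ ≈ 0.680, b = sin(fδ)/sin δ ≈ 0.680.
p = a·p₁ + b·p₂ ≈ (0.975, -0.065, -0.214); φ = arcsin(p_z) ≈ -12.33°, λ = atan2(p_y, p_x) ≈ -3.81°.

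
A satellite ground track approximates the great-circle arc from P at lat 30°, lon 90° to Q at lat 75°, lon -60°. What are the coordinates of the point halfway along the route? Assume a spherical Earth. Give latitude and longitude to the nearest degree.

Convert each endpoint to a unit vector on the sphere (x = cos φ cos λ, y = cos φ sin λ, z = sin φ).
The central angle between the endpoints is δ = arccos(p₁·p₂) ≈ 1.278 rad (73.2°).
Interpolate at f = 1/2 with slerp weights a = sin((1−f)δ)/sin δ ≈ 0.623, b = sin(fδ)/sin δ ≈ 0.623.
p = a·p₁ + b·p₂ ≈ (0.081, 0.400, 0.913); φ = arcsin(p_z) ≈ 65.93°, λ = atan2(p_y, p_x) ≈ 78.60°.

≈ lat 66°, lon 79°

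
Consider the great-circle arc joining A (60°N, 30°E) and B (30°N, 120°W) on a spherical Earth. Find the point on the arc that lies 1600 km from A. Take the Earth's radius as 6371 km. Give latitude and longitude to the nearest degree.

Convert each endpoint to a unit vector on the sphere (x = cos φ cos λ, y = cos φ sin λ, z = sin φ).
The central angle between the endpoints is δ = arccos(p₁·p₂) ≈ 1.513 rad (86.7°). The total great-circle distance is δ·R ≈ 1.513 × 6371 ≈ 9638 km, so the target fraction is f = 1600/9638 ≈ 0.166.
Interpolate at f ≈ 0.166 with slerp weights a = sin((1−f)δ)/sin δ ≈ 0.954, b = sin(fδ)/sin δ ≈ 0.249.
p = a·p₁ + b·p₂ ≈ (0.305, 0.052, 0.951); φ = arcsin(p_z) ≈ 71.96°, λ = atan2(p_y, p_x) ≈ 9.64°.

≈ (72°N, 10°E)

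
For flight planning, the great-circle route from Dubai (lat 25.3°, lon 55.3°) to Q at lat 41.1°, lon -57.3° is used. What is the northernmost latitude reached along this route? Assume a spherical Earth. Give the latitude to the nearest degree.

The great circle lies in the plane with unit normal n̂ = (p₁ × p₂)/|p₁ × p₂|.
Here n̂_z ≈ -0.629; the vertex latitude is φ_max = arccos|n̂_z| ≈ 51.0°.
Check via Clairaut: cos φ_max = |cos φ₁| · sin C = cos(25.3°)·sin(44.1°) ≈ 0.629, again giving ≈ 51.0°.

≈ 51°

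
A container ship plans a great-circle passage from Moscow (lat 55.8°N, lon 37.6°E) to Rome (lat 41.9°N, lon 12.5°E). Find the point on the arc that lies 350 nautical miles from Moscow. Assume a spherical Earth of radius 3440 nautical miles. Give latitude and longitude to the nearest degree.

Write both endpoints as unit vectors p₁, p₂ with components (cos φ cos λ, cos φ sin λ, sin φ).
The central angle between the endpoints is δ = arccos(p₁·p₂) ≈ 0.373 rad (21.4°). The total great-circle distance is δ·R ≈ 0.373 × 3440 ≈ 1283 nmi, so the target fraction is f = 350/1283 ≈ 0.273.
Interpolate at f ≈ 0.273 with slerp weights a = sin((1−f)δ)/sin δ ≈ 0.735, b = sin(fδ)/sin δ ≈ 0.279.
p = a·p₁ + b·p₂ ≈ (0.530, 0.297, 0.794); φ = arcsin(p_z) ≈ 52.59°, λ = atan2(p_y, p_x) ≈ 29.27°.

≈ lat 53°N, lon 29°E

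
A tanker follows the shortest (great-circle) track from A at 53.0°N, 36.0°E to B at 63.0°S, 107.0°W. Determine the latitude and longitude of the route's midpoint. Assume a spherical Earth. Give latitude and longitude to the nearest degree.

≈ 14°S, 13°W

Write both endpoints as unit vectors p₁, p₂ with components (cos φ cos λ, cos φ sin λ, sin φ).
The central angle between the endpoints is δ = arccos(p₁·p₂) ≈ 2.765 rad (158.4°).
Interpolate at f = 1/2 with slerp weights a = sin((1−f)δ)/sin δ ≈ 2.669, b = sin(fδ)/sin δ ≈ 2.669.
p = a·p₁ + b·p₂ ≈ (0.945, -0.215, -0.247); φ = arcsin(p_z) ≈ -14.27°, λ = atan2(p_y, p_x) ≈ -12.79°.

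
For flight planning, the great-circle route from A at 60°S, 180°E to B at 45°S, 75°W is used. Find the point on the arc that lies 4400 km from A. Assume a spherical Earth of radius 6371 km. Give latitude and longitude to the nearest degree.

≈ 59°S, 96°W

From cos δ = sin φ₁ sin φ₂ + cos φ₁ cos φ₂ cos Δλ, the central angle is δ ≈ 1.023 rad (58.6°). The total great-circle distance is δ·R ≈ 1.023 × 6371 ≈ 6517 km, so the target fraction is f = 4400/6517 ≈ 0.675.
Interpolate at f ≈ 0.675 with slerp weights a = sin((1−f)δ)/sin δ ≈ 0.382, b = sin(fδ)/sin δ ≈ 0.746.
p = a·p₁ + b·p₂ ≈ (-0.055, -0.510, -0.859); φ = arcsin(p_z) ≈ -59.16°, λ = atan2(p_y, p_x) ≈ -96.10°.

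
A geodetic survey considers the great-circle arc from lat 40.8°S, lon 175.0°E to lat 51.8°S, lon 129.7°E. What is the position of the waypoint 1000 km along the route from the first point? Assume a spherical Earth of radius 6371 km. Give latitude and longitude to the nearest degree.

≈ lat 46°S, lon 164°E

Write both endpoints as unit vectors p₁, p₂ with components (cos φ cos λ, cos φ sin λ, sin φ).
The central angle between the endpoints is δ = arccos(p₁·p₂) ≈ 0.568 rad (32.6°). The total great-circle distance is δ·R ≈ 0.568 × 6371 ≈ 3621 km, so the target fraction is f = 1000/3621 ≈ 0.276.
Interpolate at f ≈ 0.276 with slerp weights a = sin((1−f)δ)/sin δ ≈ 0.743, b = sin(fδ)/sin δ ≈ 0.290.
p = a·p₁ + b·p₂ ≈ (-0.675, 0.187, -0.714); φ = arcsin(p_z) ≈ -45.54°, λ = atan2(p_y, p_x) ≈ 164.50°.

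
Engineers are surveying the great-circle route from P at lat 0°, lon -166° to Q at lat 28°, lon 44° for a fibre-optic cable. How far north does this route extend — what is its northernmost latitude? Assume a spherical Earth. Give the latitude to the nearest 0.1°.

≈ 46.8°

The great circle lies in the plane with unit normal n̂ = (p₁ × p₂)/|p₁ × p₂|.
Here n̂_z ≈ -0.685; the vertex latitude is φ_max = arccos|n̂_z| ≈ 46.8°.
Check via Clairaut: cos φ_max = |cos φ₁| · sin C = cos(0.0°)·sin(43.2°) ≈ 0.685, again giving ≈ 46.8°.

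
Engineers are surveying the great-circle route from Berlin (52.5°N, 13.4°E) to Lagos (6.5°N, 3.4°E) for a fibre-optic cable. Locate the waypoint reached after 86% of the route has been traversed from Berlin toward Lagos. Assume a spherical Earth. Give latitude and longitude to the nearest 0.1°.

Write both endpoints as unit vectors p₁, p₂ with components (cos φ cos λ, cos φ sin λ, sin φ).
The central angle between the endpoints is δ = arccos(p₁·p₂) ≈ 0.816 rad (46.7°).
Interpolate at f = 0.86 with slerp weights a = sin((1−f)δ)/sin δ ≈ 0.156, b = sin(fδ)/sin δ ≈ 0.886.
p = a·p₁ + b·p₂ ≈ (0.972, 0.074, 0.224); φ = arcsin(p_z) ≈ 12.97°, λ = atan2(p_y, p_x) ≈ 4.37°.

≈ 13.0°N, 4.4°E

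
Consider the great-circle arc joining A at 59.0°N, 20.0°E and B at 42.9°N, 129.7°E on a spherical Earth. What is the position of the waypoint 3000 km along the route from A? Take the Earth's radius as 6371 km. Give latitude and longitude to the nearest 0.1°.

≈ 65.7°N, 78.8°E

Convert each endpoint to a unit vector on the sphere (x = cos φ cos λ, y = cos φ sin λ, z = sin φ).
The central angle between the endpoints is δ = arccos(p₁·p₂) ≈ 1.097 rad (62.9°). The total great-circle distance is δ·R ≈ 1.097 × 6371 ≈ 6989 km, so the target fraction is f = 3000/6989 ≈ 0.429.
Interpolate at f ≈ 0.429 with slerp weights a = sin((1−f)δ)/sin δ ≈ 0.659, b = sin(fδ)/sin δ ≈ 0.510.
p = a·p₁ + b·p₂ ≈ (0.080, 0.403, 0.912); φ = arcsin(p_z) ≈ 65.72°, λ = atan2(p_y, p_x) ≈ 78.76°.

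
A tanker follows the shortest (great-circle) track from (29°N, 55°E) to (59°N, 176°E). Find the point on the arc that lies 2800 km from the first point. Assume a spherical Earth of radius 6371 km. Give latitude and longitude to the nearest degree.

The haversine formula gives a central angle δ ≈ 1.386 rad (79.4°) between the endpoints. The total great-circle distance is δ·R ≈ 1.386 × 6371 ≈ 8831 km, so the target fraction is f = 2800/8831 ≈ 0.317.
Interpolate at f ≈ 0.317 with slerp weights a = sin((1−f)δ)/sin δ ≈ 0.826, b = sin(fδ)/sin δ ≈ 0.433.
p = a·p₁ + b·p₂ ≈ (0.192, 0.607, 0.771); φ = arcsin(p_z) ≈ 50.46°, λ = atan2(p_y, p_x) ≈ 72.47°.

≈ (50°N, 72°E)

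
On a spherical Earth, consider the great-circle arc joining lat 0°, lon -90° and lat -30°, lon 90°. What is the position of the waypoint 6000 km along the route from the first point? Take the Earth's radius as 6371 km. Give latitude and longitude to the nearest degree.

≈ lat -54°, lon -90°

From cos δ = sin φ₁ sin φ₂ + cos φ₁ cos φ₂ cos Δλ, the central angle is δ ≈ 2.618 rad (150.0°). The total great-circle distance is δ·R ≈ 2.618 × 6371 ≈ 16679 km, so the target fraction is f = 6000/16679 ≈ 0.360.
Interpolate at f ≈ 0.360 with slerp weights a = sin((1−f)δ)/sin δ ≈ 1.989, b = sin(fδ)/sin δ ≈ 1.617.
p = a·p₁ + b·p₂ ≈ (0.000, -0.588, -0.809); φ = arcsin(p_z) ≈ -53.96°, λ = atan2(p_y, p_x) ≈ -90.00°.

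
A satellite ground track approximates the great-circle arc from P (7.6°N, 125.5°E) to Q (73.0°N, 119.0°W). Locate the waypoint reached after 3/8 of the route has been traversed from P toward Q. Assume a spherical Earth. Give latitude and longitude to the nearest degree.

Write both endpoints as unit vectors p₁, p₂ with components (cos φ cos λ, cos φ sin λ, sin φ).
The central angle between the endpoints is δ = arccos(p₁·p₂) ≈ 1.569 rad (89.9°).
Interpolate at f = 3/8 with slerp weights a = sin((1−f)δ)/sin δ ≈ 0.831, b = sin(fδ)/sin δ ≈ 0.555.
p = a·p₁ + b·p₂ ≈ (-0.557, 0.529, 0.641); φ = arcsin(p_z) ≈ 39.84°, λ = atan2(p_y, p_x) ≈ 136.50°.

≈ (40°N, 136°E)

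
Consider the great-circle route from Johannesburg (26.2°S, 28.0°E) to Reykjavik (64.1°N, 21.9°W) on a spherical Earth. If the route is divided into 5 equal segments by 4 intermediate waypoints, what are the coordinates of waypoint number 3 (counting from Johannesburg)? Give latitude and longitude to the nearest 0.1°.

≈ 29.8°N, 8.5°E

Convert each endpoint to a unit vector on the sphere (x = cos φ cos λ, y = cos φ sin λ, z = sin φ).
The central angle between the endpoints is δ = arccos(p₁·p₂) ≈ 1.716 rad (98.3°).
Interpolate at f = 3/5 with slerp weights a = sin((1−f)δ)/sin δ ≈ 0.641, b = sin(fδ)/sin δ ≈ 0.866.
p = a·p₁ + b·p₂ ≈ (0.858, 0.129, 0.496); φ = arcsin(p_z) ≈ 29.76°, λ = atan2(p_y, p_x) ≈ 8.52°.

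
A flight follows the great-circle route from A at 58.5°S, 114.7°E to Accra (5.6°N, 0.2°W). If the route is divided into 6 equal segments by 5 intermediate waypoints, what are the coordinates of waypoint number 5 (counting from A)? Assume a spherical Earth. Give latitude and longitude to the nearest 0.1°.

Write both endpoints as unit vectors p₁, p₂ with components (cos φ cos λ, cos φ sin λ, sin φ).
The central angle between the endpoints is δ = arccos(p₁·p₂) ≈ 1.878 rad (107.6°).
Interpolate at f = 5/6 with slerp weights a = sin((1−f)δ)/sin δ ≈ 0.323, b = sin(fδ)/sin δ ≈ 1.049.
p = a·p₁ + b·p₂ ≈ (0.973, 0.150, -0.173); φ = arcsin(p_z) ≈ -9.96°, λ = atan2(p_y, p_x) ≈ 8.74°.

≈ 10.0°S, 8.7°E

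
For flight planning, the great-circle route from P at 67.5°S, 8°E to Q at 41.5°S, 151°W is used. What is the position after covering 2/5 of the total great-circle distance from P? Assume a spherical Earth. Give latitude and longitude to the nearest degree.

Convert each endpoint to a unit vector on the sphere (x = cos φ cos λ, y = cos φ sin λ, z = sin φ).
The central angle between the endpoints is δ = arccos(p₁·p₂) ≈ 1.219 rad (69.8°).
Interpolate at f = 2/5 with slerp weights a = sin((1−f)δ)/sin δ ≈ 0.711, b = sin(fδ)/sin δ ≈ 0.499.
p = a·p₁ + b·p₂ ≈ (-0.057, -0.143, -0.988); φ = arcsin(p_z) ≈ -81.12°, λ = atan2(p_y, p_x) ≈ -111.79°.

≈ 81°S, 112°W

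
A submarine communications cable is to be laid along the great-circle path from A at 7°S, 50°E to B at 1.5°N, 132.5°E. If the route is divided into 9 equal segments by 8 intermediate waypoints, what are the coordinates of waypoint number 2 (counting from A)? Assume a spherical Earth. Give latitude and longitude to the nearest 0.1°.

Convert each endpoint to a unit vector on the sphere (x = cos φ cos λ, y = cos φ sin λ, z = sin φ).
The central angle between the endpoints is δ = arccos(p₁·p₂) ≈ 1.444 rad (82.7°).
Interpolate at f = 2/9 with slerp weights a = sin((1−f)δ)/sin δ ≈ 0.909, b = sin(fδ)/sin δ ≈ 0.318.
p = a·p₁ + b·p₂ ≈ (0.365, 0.925, -0.102); φ = arcsin(p_z) ≈ -5.88°, λ = atan2(p_y, p_x) ≈ 68.47°.

≈ 5.9°S, 68.5°E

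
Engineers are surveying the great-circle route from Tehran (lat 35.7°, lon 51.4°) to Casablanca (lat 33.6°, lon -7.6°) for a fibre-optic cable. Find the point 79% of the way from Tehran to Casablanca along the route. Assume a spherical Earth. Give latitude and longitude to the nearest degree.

≈ lat 36°, lon 4°

Convert each endpoint to a unit vector on the sphere (x = cos φ cos λ, y = cos φ sin λ, z = sin φ).
The central angle between the endpoints is δ = arccos(p₁·p₂) ≈ 0.835 rad (47.8°).
Interpolate at f = 0.79 with slerp weights a = sin((1−f)δ)/sin δ ≈ 0.235, b = sin(fδ)/sin δ ≈ 0.827.
p = a·p₁ + b·p₂ ≈ (0.802, 0.058, 0.595); φ = arcsin(p_z) ≈ 36.50°, λ = atan2(p_y, p_x) ≈ 4.16°.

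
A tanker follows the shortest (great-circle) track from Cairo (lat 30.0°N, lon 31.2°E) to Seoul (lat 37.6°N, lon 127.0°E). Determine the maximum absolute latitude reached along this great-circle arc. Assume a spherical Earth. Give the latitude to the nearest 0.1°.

The great circle lies in the plane with unit normal n̂ = (p₁ × p₂)/|p₁ × p₂|.
Here n̂_z ≈ +0.702; the vertex latitude is φ_max = arccos|n̂_z| ≈ 45.4°.

≈ 45.4°N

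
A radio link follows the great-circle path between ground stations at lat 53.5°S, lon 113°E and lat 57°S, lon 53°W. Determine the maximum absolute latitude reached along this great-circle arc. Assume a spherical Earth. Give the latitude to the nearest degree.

≈ 85°S

The great circle lies in the plane with unit normal n̂ = (p₁ × p₂)/|p₁ × p₂|.
Here n̂_z ≈ -0.084; the vertex latitude is φ_max = arccos|n̂_z| ≈ 85.2°.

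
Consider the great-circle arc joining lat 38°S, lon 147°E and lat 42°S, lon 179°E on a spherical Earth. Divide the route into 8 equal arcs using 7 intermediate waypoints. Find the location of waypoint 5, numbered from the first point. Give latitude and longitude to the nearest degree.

The haversine formula gives a central angle δ ≈ 0.431 rad (24.7°) between the endpoints.
Interpolate at f = 5/8 with slerp weights a = sin((1−f)δ)/sin δ ≈ 0.385, b = sin(fδ)/sin δ ≈ 0.637.
p = a·p₁ + b·p₂ ≈ (-0.728, 0.174, -0.663); φ = arcsin(p_z) ≈ -41.56°, λ = atan2(p_y, p_x) ≈ 166.59°.

≈ lat 42°S, lon 167°E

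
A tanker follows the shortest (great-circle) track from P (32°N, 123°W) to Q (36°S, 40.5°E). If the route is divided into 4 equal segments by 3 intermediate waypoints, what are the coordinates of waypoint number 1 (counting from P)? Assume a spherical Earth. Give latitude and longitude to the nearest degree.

Write both endpoints as unit vectors p₁, p₂ with components (cos φ cos λ, cos φ sin λ, sin φ).
The central angle between the endpoints is δ = arccos(p₁·p₂) ≈ 2.893 rad (165.8°).
Interpolate at f = 1/4 with slerp weights a = sin((1−f)δ)/sin δ ≈ 3.359, b = sin(fδ)/sin δ ≈ 2.692.
p = a·p₁ + b·p₂ ≈ (0.105, -0.975, 0.198); φ = arcsin(p_z) ≈ 11.40°, λ = atan2(p_y, p_x) ≈ -83.87°.

≈ (11°N, 84°W)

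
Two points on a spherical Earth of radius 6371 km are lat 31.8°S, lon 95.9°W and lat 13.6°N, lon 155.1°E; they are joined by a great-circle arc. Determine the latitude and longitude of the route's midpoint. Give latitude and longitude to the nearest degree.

≈ lat 15°S, lon 156°W

Convert each endpoint to a unit vector on the sphere (x = cos φ cos λ, y = cos φ sin λ, z = sin φ).
The central angle between the endpoints is δ = arccos(p₁·p₂) ≈ 1.975 rad (113.1°).
Interpolate at f = 1/2 with slerp weights a = sin((1−f)δ)/sin δ ≈ 0.907, b = sin(fδ)/sin δ ≈ 0.907.
p = a·p₁ + b·p₂ ≈ (-0.879, -0.396, -0.265); φ = arcsin(p_z) ≈ -15.36°, λ = atan2(p_y, p_x) ≈ -155.77°.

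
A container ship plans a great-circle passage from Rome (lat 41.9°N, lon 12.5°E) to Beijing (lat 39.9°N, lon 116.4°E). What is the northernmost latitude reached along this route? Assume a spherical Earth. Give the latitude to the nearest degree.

≈ 55°N

The great circle lies in the plane with unit normal n̂ = (p₁ × p₂)/|p₁ × p₂|.
Here n̂_z ≈ +0.579; the vertex latitude is φ_max = arccos|n̂_z| ≈ 54.6°.
Check via Clairaut: cos φ_max = |cos φ₁| · sin C = cos(41.9°)·sin(51.1°) ≈ 0.579, again giving ≈ 54.6°.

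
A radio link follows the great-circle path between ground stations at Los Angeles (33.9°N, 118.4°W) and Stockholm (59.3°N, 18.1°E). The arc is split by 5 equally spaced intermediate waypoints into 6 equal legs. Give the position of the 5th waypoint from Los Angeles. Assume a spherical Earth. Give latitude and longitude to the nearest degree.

Convert each endpoint to a unit vector on the sphere (x = cos φ cos λ, y = cos φ sin λ, z = sin φ).
The central angle between the endpoints is δ = arccos(p₁·p₂) ≈ 1.398 rad (80.1°).
Interpolate at f = 5/6 with slerp weights a = sin((1−f)δ)/sin δ ≈ 0.234, b = sin(fδ)/sin δ ≈ 0.933.
p = a·p₁ + b·p₂ ≈ (0.360, -0.023, 0.933); φ = arcsin(p_z) ≈ 68.85°, λ = atan2(p_y, p_x) ≈ -3.68°.

≈ 69°N, 4°W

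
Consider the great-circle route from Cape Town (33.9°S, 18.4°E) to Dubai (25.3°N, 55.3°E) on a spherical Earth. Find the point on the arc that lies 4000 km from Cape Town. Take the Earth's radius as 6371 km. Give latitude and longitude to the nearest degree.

Convert each endpoint to a unit vector on the sphere (x = cos φ cos λ, y = cos φ sin λ, z = sin φ).
The central angle between the endpoints is δ = arccos(p₁·p₂) ≈ 1.201 rad (68.8°). The total great-circle distance is δ·R ≈ 1.201 × 6371 ≈ 7650 km, so the target fraction is f = 4000/7650 ≈ 0.523.
Interpolate at f ≈ 0.523 with slerp weights a = sin((1−f)δ)/sin δ ≈ 0.581, b = sin(fδ)/sin δ ≈ 0.630.
p = a·p₁ + b·p₂ ≈ (0.782, 0.621, -0.055); φ = arcsin(p_z) ≈ -3.15°, λ = atan2(p_y, p_x) ≈ 38.43°.

≈ (3°S, 38°E)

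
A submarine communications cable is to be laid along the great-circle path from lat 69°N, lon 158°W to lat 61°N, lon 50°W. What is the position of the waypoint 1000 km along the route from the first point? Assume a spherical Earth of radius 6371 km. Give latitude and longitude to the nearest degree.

The haversine formula gives a central angle δ ≈ 0.703 rad (40.3°) between the endpoints. The total great-circle distance is δ·R ≈ 0.703 × 6371 ≈ 4479 km, so the target fraction is f = 1000/4479 ≈ 0.223.
Interpolate at f ≈ 0.223 with slerp weights a = sin((1−f)δ)/sin δ ≈ 0.803, b = sin(fδ)/sin δ ≈ 0.242.
p = a·p₁ + b·p₂ ≈ (-0.192, -0.198, 0.961); φ = arcsin(p_z) ≈ 74.02°, λ = atan2(p_y, p_x) ≈ -134.11°.

≈ lat 74°N, lon 134°W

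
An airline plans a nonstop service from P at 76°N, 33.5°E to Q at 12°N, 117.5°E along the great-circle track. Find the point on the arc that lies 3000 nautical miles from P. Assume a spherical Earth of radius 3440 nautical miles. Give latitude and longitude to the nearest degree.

≈ 38°N, 109°E

Write both endpoints as unit vectors p₁, p₂ with components (cos φ cos λ, cos φ sin λ, sin φ).
The central angle between the endpoints is δ = arccos(p₁·p₂) ≈ 1.342 rad (76.9°). The total great-circle distance is δ·R ≈ 1.342 × 3440 ≈ 4618 nmi, so the target fraction is f = 3000/4618 ≈ 0.650.
Interpolate at f ≈ 0.650 with slerp weights a = sin((1−f)δ)/sin δ ≈ 0.465, b = sin(fδ)/sin δ ≈ 0.786.
p = a·p₁ + b·p₂ ≈ (-0.261, 0.744, 0.615); φ = arcsin(p_z) ≈ 37.94°, λ = atan2(p_y, p_x) ≈ 109.34°.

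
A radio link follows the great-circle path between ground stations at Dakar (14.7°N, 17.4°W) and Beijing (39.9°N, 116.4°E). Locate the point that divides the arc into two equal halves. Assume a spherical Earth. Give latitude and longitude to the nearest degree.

Convert each endpoint to a unit vector on the sphere (x = cos φ cos λ, y = cos φ sin λ, z = sin φ).
The central angle between the endpoints is δ = arccos(p₁·p₂) ≈ 1.929 rad (110.5°).
Interpolate at f = 1/2 with slerp weights a = sin((1−f)δ)/sin δ ≈ 0.878, b = sin(fδ)/sin δ ≈ 0.878.
p = a·p₁ + b·p₂ ≈ (0.511, 0.349, 0.786); φ = arcsin(p_z) ≈ 51.78°, λ = atan2(p_y, p_x) ≈ 34.36°.

≈ 52°N, 34°E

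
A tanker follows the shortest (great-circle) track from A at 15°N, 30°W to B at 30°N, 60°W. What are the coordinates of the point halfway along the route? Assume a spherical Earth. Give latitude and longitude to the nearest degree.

≈ 23°N, 44°W

The haversine formula gives a central angle δ ≈ 0.547 rad (31.4°) between the endpoints.
Interpolate at f = 1/2 with slerp weights a = sin((1−f)δ)/sin δ ≈ 0.519, b = sin(fδ)/sin δ ≈ 0.519.
p = a·p₁ + b·p₂ ≈ (0.659, -0.640, 0.394); φ = arcsin(p_z) ≈ 23.21°, λ = atan2(p_y, p_x) ≈ -44.16°.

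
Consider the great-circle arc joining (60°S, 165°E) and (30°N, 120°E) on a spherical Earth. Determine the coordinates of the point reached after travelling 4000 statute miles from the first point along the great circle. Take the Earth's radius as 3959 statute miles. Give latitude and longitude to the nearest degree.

≈ (7°S, 133°E)

Convert each endpoint to a unit vector on the sphere (x = cos φ cos λ, y = cos φ sin λ, z = sin φ).
The central angle between the endpoints is δ = arccos(p₁·p₂) ≈ 1.698 rad (97.3°). The total great-circle distance is δ·R ≈ 1.698 × 3959 ≈ 6722 mi, so the target fraction is f = 4000/6722 ≈ 0.595.
Interpolate at f ≈ 0.595 with slerp weights a = sin((1−f)δ)/sin δ ≈ 0.640, b = sin(fδ)/sin δ ≈ 0.854.
p = a·p₁ + b·p₂ ≈ (-0.679, 0.723, -0.127); φ = arcsin(p_z) ≈ -7.31°, λ = atan2(p_y, p_x) ≈ 133.18°.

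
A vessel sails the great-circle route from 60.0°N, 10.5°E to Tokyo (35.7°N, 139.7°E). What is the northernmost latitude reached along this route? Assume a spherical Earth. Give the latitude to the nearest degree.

The great circle lies in the plane with unit normal n̂ = (p₁ × p₂)/|p₁ × p₂|.
Here n̂_z ≈ +0.325; the vertex latitude is φ_max = arccos|n̂_z| ≈ 71.0°.
Check via Clairaut: cos φ_max = |cos φ₁| · sin C = cos(60.0°)·sin(40.5°) ≈ 0.325, again giving ≈ 71.0°.

≈ 71°N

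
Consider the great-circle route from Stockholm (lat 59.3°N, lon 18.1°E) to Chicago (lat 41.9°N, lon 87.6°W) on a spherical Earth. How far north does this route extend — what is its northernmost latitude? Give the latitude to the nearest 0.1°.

≈ 65.5°N

The great circle lies in the plane with unit normal n̂ = (p₁ × p₂)/|p₁ × p₂|.
Here n̂_z ≈ -0.415; the vertex latitude is φ_max = arccos|n̂_z| ≈ 65.5°.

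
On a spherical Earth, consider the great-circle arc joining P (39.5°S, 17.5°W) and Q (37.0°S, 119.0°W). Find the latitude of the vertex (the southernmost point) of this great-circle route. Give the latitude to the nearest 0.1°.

≈ 51.3°S

The great circle lies in the plane with unit normal n̂ = (p₁ × p₂)/|p₁ × p₂|.
Here n̂_z ≈ -0.625; the vertex latitude is φ_max = arccos|n̂_z| ≈ 51.3°.
Check via Clairaut: cos φ_max = |cos φ₁| · sin C = cos(39.5°)·sin(125.9°) ≈ 0.625, again giving ≈ 51.3°.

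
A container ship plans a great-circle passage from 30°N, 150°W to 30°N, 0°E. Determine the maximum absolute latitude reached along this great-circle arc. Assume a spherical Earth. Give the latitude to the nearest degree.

The great circle lies in the plane with unit normal n̂ = (p₁ × p₂)/|p₁ × p₂|.
Here n̂_z ≈ +0.409; the vertex latitude is φ_max = arccos|n̂_z| ≈ 65.9°.
Check via Clairaut: cos φ_max = |cos φ₁| · sin C = cos(30.0°)·sin(28.2°) ≈ 0.409, again giving ≈ 65.9°.

≈ 66°N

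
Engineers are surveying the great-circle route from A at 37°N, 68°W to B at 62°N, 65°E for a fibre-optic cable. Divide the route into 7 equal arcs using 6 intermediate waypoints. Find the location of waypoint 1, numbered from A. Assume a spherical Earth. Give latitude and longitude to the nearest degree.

From cos δ = sin φ₁ sin φ₂ + cos φ₁ cos φ₂ cos Δλ, the central angle is δ ≈ 1.292 rad (74.0°).
Interpolate at f = 1/7 with slerp weights a = sin((1−f)δ)/sin δ ≈ 0.930, b = sin(fδ)/sin δ ≈ 0.191.
p = a·p₁ + b·p₂ ≈ (0.316, -0.608, 0.728); φ = arcsin(p_z) ≈ 46.76°, λ = atan2(p_y, p_x) ≈ -62.51°.

≈ 47°N, 63°W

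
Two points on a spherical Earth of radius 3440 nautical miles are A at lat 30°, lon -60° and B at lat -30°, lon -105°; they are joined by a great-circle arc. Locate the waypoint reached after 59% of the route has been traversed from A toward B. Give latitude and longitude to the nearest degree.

From cos δ = sin φ₁ sin φ₂ + cos φ₁ cos φ₂ cos Δλ, the central angle is δ ≈ 1.287 rad (73.7°).
Interpolate at f = 0.59 with slerp weights a = sin((1−f)δ)/sin δ ≈ 0.524, b = sin(fδ)/sin δ ≈ 0.717.
p = a·p₁ + b·p₂ ≈ (0.066, -0.993, -0.096); φ = arcsin(p_z) ≈ -5.53°, λ = atan2(p_y, p_x) ≈ -86.18°.

≈ lat -6°, lon -86°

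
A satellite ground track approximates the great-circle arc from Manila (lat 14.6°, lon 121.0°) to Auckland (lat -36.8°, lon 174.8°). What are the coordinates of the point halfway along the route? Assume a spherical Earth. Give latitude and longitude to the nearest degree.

≈ lat -12°, lon 145°

Write both endpoints as unit vectors p₁, p₂ with components (cos φ cos λ, cos φ sin λ, sin φ).
The central angle between the endpoints is δ = arccos(p₁·p₂) ≈ 1.259 rad (72.1°).
Interpolate at f = 1/2 with slerp weights a = sin((1−f)δ)/sin δ ≈ 0.619, b = sin(fδ)/sin δ ≈ 0.619.
p = a·p₁ + b·p₂ ≈ (-0.802, 0.558, -0.215); φ = arcsin(p_z) ≈ -12.39°, λ = atan2(p_y, p_x) ≈ 145.16°.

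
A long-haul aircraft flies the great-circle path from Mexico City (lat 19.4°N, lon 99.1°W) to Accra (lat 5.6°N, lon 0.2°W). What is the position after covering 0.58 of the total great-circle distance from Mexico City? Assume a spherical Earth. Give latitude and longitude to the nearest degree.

The haversine formula gives a central angle δ ≈ 1.684 rad (96.5°) between the endpoints.
Interpolate at f = 0.58 with slerp weights a = sin((1−f)δ)/sin δ ≈ 0.654, b = sin(fδ)/sin δ ≈ 0.834.
p = a·p₁ + b·p₂ ≈ (0.732, -0.612, 0.299); φ = arcsin(p_z) ≈ 17.37°, λ = atan2(p_y, p_x) ≈ -39.88°.

≈ lat 17°N, lon 40°W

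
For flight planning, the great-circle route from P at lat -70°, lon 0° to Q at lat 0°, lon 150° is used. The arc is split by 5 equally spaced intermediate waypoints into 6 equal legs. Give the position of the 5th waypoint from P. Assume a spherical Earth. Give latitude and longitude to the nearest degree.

Convert each endpoint to a unit vector on the sphere (x = cos φ cos λ, y = cos φ sin λ, z = sin φ).
The central angle between the endpoints is δ = arccos(p₁·p₂) ≈ 1.872 rad (107.2°).
Interpolate at f = 5/6 with slerp weights a = sin((1−f)δ)/sin δ ≈ 0.321, b = sin(fδ)/sin δ ≈ 1.047.
p = a·p₁ + b·p₂ ≈ (-0.797, 0.523, -0.302); φ = arcsin(p_z) ≈ -17.57°, λ = atan2(p_y, p_x) ≈ 146.70°.

≈ lat -18°, lon 147°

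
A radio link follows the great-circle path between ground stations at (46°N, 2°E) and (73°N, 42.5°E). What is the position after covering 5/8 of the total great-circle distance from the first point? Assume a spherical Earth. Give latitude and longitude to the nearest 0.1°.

Write both endpoints as unit vectors p₁, p₂ with components (cos φ cos λ, cos φ sin λ, sin φ).
The central angle between the endpoints is δ = arccos(p₁·p₂) ≈ 0.569 rad (32.6°).
Interpolate at f = 5/8 with slerp weights a = sin((1−f)δ)/sin δ ≈ 0.393, b = sin(fδ)/sin δ ≈ 0.646.
p = a·p₁ + b·p₂ ≈ (0.412, 0.137, 0.901); φ = arcsin(p_z) ≈ 64.25°, λ = atan2(p_y, p_x) ≈ 18.41°.

≈ (64.3°N, 18.4°E)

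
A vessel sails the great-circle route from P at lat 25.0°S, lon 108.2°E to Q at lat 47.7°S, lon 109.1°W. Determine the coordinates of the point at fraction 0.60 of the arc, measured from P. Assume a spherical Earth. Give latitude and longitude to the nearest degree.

Write both endpoints as unit vectors p₁, p₂ with components (cos φ cos λ, cos φ sin λ, sin φ).
The central angle between the endpoints is δ = arccos(p₁·p₂) ≈ 1.744 rad (99.9°).
Interpolate at f = 0.60 with slerp weights a = sin((1−f)δ)/sin δ ≈ 0.652, b = sin(fδ)/sin δ ≈ 0.879.
p = a·p₁ + b·p₂ ≈ (-0.378, 0.003, -0.926); φ = arcsin(p_z) ≈ -67.78°, λ = atan2(p_y, p_x) ≈ 179.60°.

≈ lat 68°S, lon 180°E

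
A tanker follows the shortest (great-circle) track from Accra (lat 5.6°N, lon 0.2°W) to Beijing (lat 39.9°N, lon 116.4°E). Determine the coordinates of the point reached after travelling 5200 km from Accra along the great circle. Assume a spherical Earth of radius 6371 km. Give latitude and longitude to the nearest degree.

Write both endpoints as unit vectors p₁, p₂ with components (cos φ cos λ, cos φ sin λ, sin φ).
The central angle between the endpoints is δ = arccos(p₁·p₂) ≈ 1.854 rad (106.2°). The total great-circle distance is δ·R ≈ 1.854 × 6371 ≈ 11811 km, so the target fraction is f = 5200/11811 ≈ 0.440.
Interpolate at f ≈ 0.440 with slerp weights a = sin((1−f)δ)/sin δ ≈ 0.897, b = sin(fδ)/sin δ ≈ 0.759.
p = a·p₁ + b·p₂ ≈ (0.634, 0.518, 0.574); φ = arcsin(p_z) ≈ 35.04°, λ = atan2(p_y, p_x) ≈ 39.27°.

≈ lat 35°N, lon 39°E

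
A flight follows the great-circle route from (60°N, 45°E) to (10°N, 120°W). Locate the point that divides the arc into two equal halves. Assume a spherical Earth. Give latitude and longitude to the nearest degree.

Convert each endpoint to a unit vector on the sphere (x = cos φ cos λ, y = cos φ sin λ, z = sin φ).
The central angle between the endpoints is δ = arccos(p₁·p₂) ≈ 1.902 rad (109.0°).
Interpolate at f = 1/2 with slerp weights a = sin((1−f)δ)/sin δ ≈ 0.861, b = sin(fδ)/sin δ ≈ 0.861.
p = a·p₁ + b·p₂ ≈ (-0.120, -0.430, 0.895); φ = arcsin(p_z) ≈ 63.50°, λ = atan2(p_y, p_x) ≈ -105.54°.

≈ (64°N, 106°W)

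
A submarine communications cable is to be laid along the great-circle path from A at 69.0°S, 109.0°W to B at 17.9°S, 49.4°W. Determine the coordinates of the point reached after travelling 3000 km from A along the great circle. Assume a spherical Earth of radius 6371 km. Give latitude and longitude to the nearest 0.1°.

Write both endpoints as unit vectors p₁, p₂ with components (cos φ cos λ, cos φ sin λ, sin φ).
The central angle between the endpoints is δ = arccos(p₁·p₂) ≈ 1.093 rad (62.6°). The total great-circle distance is δ·R ≈ 1.093 × 6371 ≈ 6966 km, so the target fraction is f = 3000/6966 ≈ 0.431.
Interpolate at f ≈ 0.431 with slerp weights a = sin((1−f)δ)/sin δ ≈ 0.656, b = sin(fδ)/sin δ ≈ 0.511.
p = a·p₁ + b·p₂ ≈ (0.240, -0.591, -0.770); φ = arcsin(p_z) ≈ -50.34°, λ = atan2(p_y, p_x) ≈ -67.94°.

≈ 50.3°S, 67.9°W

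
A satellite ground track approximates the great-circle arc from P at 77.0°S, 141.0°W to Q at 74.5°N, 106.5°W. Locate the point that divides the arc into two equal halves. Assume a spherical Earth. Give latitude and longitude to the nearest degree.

≈ 1°S, 122°W

The haversine formula gives a central angle δ ≈ 2.667 rad (152.8°) between the endpoints.
Interpolate at f = 1/2 with slerp weights a = sin((1−f)δ)/sin δ ≈ 2.126, b = sin(fδ)/sin δ ≈ 2.126.
p = a·p₁ + b·p₂ ≈ (-0.533, -0.846, -0.023); φ = arcsin(p_z) ≈ -1.31°, λ = atan2(p_y, p_x) ≈ -122.22°.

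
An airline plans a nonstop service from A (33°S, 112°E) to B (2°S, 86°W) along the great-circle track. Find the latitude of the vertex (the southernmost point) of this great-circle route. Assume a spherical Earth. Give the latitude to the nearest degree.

≈ 66°S

The great circle lies in the plane with unit normal n̂ = (p₁ × p₂)/|p₁ × p₂|.
Here n̂_z ≈ +0.412; the vertex latitude is φ_max = arccos|n̂_z| ≈ 65.6°.
Check via Clairaut: cos φ_max = |cos φ₁| · sin C = cos(33.0°)·sin(150.5°) ≈ 0.412, again giving ≈ 65.6°.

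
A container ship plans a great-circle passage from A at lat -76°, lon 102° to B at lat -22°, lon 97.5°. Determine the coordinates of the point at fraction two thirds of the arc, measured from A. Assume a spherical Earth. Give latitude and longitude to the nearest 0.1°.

From cos δ = sin φ₁ sin φ₂ + cos φ₁ cos φ₂ cos Δλ, the central angle is δ ≈ 0.943 rad (54.0°).
Interpolate at f = 2/3 with slerp weights a = sin((1−f)δ)/sin δ ≈ 0.382, b = sin(fδ)/sin δ ≈ 0.727.
p = a·p₁ + b·p₂ ≈ (-0.107, 0.758, -0.643); φ = arcsin(p_z) ≈ -40.01°, λ = atan2(p_y, p_x) ≈ 98.04°.

≈ lat -40.0°, lon 98.0°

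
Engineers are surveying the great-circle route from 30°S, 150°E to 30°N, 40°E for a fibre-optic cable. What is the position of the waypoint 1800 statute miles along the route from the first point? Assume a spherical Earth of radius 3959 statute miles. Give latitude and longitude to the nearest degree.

Convert each endpoint to a unit vector on the sphere (x = cos φ cos λ, y = cos φ sin λ, z = sin φ).
The central angle between the endpoints is δ = arccos(p₁·p₂) ≈ 2.102 rad (120.4°). The total great-circle distance is δ·R ≈ 2.102 × 3959 ≈ 8322 mi, so the target fraction is f = 1800/8322 ≈ 0.216.
Interpolate at f ≈ 0.216 with slerp weights a = sin((1−f)δ)/sin δ ≈ 1.156, b = sin(fδ)/sin δ ≈ 0.509.
p = a·p₁ + b·p₂ ≈ (-0.529, 0.784, -0.324); φ = arcsin(p_z) ≈ -18.88°, λ = atan2(p_y, p_x) ≈ 124.02°.

≈ 19°S, 124°E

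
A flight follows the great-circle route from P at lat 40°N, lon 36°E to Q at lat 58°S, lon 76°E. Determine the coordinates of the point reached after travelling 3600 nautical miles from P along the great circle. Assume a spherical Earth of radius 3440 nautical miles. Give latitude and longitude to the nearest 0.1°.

≈ lat 17.4°S, lon 54.5°E

Write both endpoints as unit vectors p₁, p₂ with components (cos φ cos λ, cos φ sin λ, sin φ).
The central angle between the endpoints is δ = arccos(p₁·p₂) ≈ 1.807 rad (103.5°). The total great-circle distance is δ·R ≈ 1.807 × 3440 ≈ 6217 nmi, so the target fraction is f = 3600/6217 ≈ 0.579.
Interpolate at f ≈ 0.579 with slerp weights a = sin((1−f)δ)/sin δ ≈ 0.709, b = sin(fδ)/sin δ ≈ 0.890.
p = a·p₁ + b·p₂ ≈ (0.554, 0.777, -0.299); φ = arcsin(p_z) ≈ -17.42°, λ = atan2(p_y, p_x) ≈ 54.53°.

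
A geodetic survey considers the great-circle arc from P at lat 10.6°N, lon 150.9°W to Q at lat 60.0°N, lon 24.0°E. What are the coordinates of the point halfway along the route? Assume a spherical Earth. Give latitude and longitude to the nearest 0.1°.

≈ lat 65.1°N, lon 145.7°W

From cos δ = sin φ₁ sin φ₂ + cos φ₁ cos φ₂ cos Δλ, the central angle is δ ≈ 1.907 rad (109.3°).
Interpolate at f = 1/2 with slerp weights a = sin((1−f)δ)/sin δ ≈ 0.864, b = sin(fδ)/sin δ ≈ 0.864.
p = a·p₁ + b·p₂ ≈ (-0.347, -0.237, 0.907); φ = arcsin(p_z) ≈ 65.12°, λ = atan2(p_y, p_x) ≈ -145.66°.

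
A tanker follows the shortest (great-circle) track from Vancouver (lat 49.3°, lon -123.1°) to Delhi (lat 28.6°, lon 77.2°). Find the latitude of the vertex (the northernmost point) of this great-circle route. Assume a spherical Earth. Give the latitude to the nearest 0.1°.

≈ 78.4°

The great circle lies in the plane with unit normal n̂ = (p₁ × p₂)/|p₁ × p₂|.
Here n̂_z ≈ -0.202; the vertex latitude is φ_max = arccos|n̂_z| ≈ 78.4°.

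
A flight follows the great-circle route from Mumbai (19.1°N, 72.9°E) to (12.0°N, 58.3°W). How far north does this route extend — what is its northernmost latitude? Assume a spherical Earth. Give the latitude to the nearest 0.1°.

The great circle lies in the plane with unit normal n̂ = (p₁ × p₂)/|p₁ × p₂|.
Here n̂_z ≈ -0.827; the vertex latitude is φ_max = arccos|n̂_z| ≈ 34.2°.

≈ 34.2°N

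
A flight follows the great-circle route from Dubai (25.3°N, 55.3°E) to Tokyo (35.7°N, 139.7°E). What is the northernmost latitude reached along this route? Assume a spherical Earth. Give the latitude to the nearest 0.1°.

≈ 39.5°N

The great circle lies in the plane with unit normal n̂ = (p₁ × p₂)/|p₁ × p₂|.
Here n̂_z ≈ +0.772; the vertex latitude is φ_max = arccos|n̂_z| ≈ 39.5°.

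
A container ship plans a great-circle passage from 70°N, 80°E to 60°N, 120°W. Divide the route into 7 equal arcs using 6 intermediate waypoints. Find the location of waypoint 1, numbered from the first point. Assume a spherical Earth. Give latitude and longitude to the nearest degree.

From cos δ = sin φ₁ sin φ₂ + cos φ₁ cos φ₂ cos Δλ, the central angle is δ ≈ 0.859 rad (49.2°).
Interpolate at f = 1/7 with slerp weights a = sin((1−f)δ)/sin δ ≈ 0.887, b = sin(fδ)/sin δ ≈ 0.162.
p = a·p₁ + b·p₂ ≈ (0.012, 0.229, 0.973); φ = arcsin(p_z) ≈ 76.76°, λ = atan2(p_y, p_x) ≈ 86.93°.

≈ 77°N, 87°E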